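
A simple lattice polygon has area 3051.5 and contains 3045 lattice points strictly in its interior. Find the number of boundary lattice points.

Pick's theorem gives A = I + B/2 − 1, so B = 2(A − I + 1) = 2(3051.5 − 3045 + 1) = 15.

15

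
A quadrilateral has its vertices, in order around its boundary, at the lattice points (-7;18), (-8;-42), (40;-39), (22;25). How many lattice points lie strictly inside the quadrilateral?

2427

The shoelace formula gives twice the area as |[(-7)·(-42) − (-8)·18] + [(-8)·(-39) − 40·(-42)] + [40·25 − 22·(-39)] + [22·18 − (-7)·25]| = 4859, so the area is 2429.5.
Summing gcd(|Δx|,|Δy|) over the edges gives the boundary count: gcd(1,60) + gcd(48,3) + gcd(18,64) + gcd(29,7) = 1+3+2+1 = 7.
By Pick's theorem A = I + B/2 − 1, so I = 2429.5 − 7/2 + 1 = 2427.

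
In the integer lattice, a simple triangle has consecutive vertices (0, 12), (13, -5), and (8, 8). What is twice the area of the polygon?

Using the shoelace formula, 2A = |[0·(-5) − 13·12] + [13·8 − 8·(-5)] + [8·12 − 0·8]| = 84, so the area is 42.

84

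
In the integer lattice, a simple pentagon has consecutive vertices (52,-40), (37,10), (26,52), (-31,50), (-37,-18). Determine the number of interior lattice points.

5696

The shoelace formula gives twice the area as |[52·10 − 37·(-40)] + [37·52 − 26·10] + [26·50 − (-31)·52] + [(-31)·(-18) − (-37)·50] + [(-37)·(-40) − 52·(-18)]| = 11400, so the area is 5700.
Summing gcd(|Δx|,|Δy|) over the edges gives the boundary count: gcd(15,50) + gcd(11,42) + gcd(57,2) + gcd(6,68) + gcd(89,22) = 5+1+1+2+1 = 10.
By Pick's theorem A = I + B/2 − 1, so I = 5700 − 10/2 + 1 = 5696.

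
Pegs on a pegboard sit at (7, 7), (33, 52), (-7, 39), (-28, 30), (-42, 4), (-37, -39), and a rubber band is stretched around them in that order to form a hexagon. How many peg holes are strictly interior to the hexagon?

By the shoelace formula, twice the signed area is |[7·52 − 33·7] + [33·39 − (-7)·52] + [(-7)·30 − (-28)·39] + [(-28)·4 − (-42)·30] + [(-42)·(-39) − (-37)·4] + [(-37)·7 − 7·(-39)]| = 5614, so the area is 2807.
Along each edge there are gcd(|Δx|,|Δy|)+1 lattice points, so counting each shared vertex once the boundary has gcd(26,45) + gcd(40,13) + gcd(21,9) + gcd(14,26) + gcd(5,43) + gcd(44,46) = 1+1+3+2+1+2 = 10.
Pick's theorem gives I = A − B/2 + 1 = 2807 − 10/2 + 1 = 2803.

2803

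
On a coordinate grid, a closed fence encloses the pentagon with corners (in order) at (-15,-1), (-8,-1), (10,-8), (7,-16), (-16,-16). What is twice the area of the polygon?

By the shoelace formula, twice the signed area is |((-15)·(-1) − (-8)·(-1)) + ((-8)·(-8) − 10·(-1)) + (10·(-16) − 7·(-8)) + (7·(-16) − (-16)·(-16)) + ((-16)·(-1) − (-15)·(-16))| = 615, so the area is 615/2.

615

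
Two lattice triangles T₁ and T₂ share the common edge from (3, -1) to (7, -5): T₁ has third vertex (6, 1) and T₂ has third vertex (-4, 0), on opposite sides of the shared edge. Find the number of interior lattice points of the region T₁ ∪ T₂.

21

The union is the simple quadrilateral with vertices (3, -1), (6, 1), (7, -5), (-4, 0) in order.
The shoelace formula gives twice the area as |[3·1 − 6·(-1)] + [6·(-5) − 7·1] + [7·0 − (-4)·(-5)] + [(-4)·(-1) − 3·0]| = 44, so the area is 22.
Summing gcd(|Δx|,|Δy|) over the edges gives the boundary count: gcd(3,2) + gcd(1,6) + gcd(11,5) + gcd(7,1) = 1+1+1+1 = 4.
By Pick's theorem I = A − B/2 + 1 = 22 − 4/2 + 1 = 21.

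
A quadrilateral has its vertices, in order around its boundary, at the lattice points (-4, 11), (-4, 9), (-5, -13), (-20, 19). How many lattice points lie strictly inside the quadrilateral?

The shoelace formula gives twice the area as |((-4)·9 − (-4)·11) + ((-4)·(-13) − (-5)·9) + ((-5)·19 − (-20)·(-13)) + ((-20)·11 − (-4)·19)| = 394, so the area is 197.
Along each edge there are gcd(|Δx|,|Δy|)+1 lattice points, so counting each shared vertex once the boundary has gcd(0,2) + gcd(1,22) + gcd(15,32) + gcd(16,8) = 2+1+1+8 = 12.
Pick's theorem gives I = A − B/2 + 1 = 197 − 12/2 + 1 = 192.

192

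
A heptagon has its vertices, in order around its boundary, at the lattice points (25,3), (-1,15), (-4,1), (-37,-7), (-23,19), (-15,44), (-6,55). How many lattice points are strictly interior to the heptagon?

Using the shoelace formula, 2A = |(25·15 − (-1)·3) + ((-1)·1 − (-4)·15) + ((-4)·(-7) − (-37)·1) + ((-37)·19 − (-23)·(-7)) + ((-23)·44 − (-15)·19) + ((-15)·55 − (-6)·44) + ((-6)·3 − 25·55)| = 3043, so the area is 1521.5.
Along each edge there are gcd(|Δx|,|Δy|)+1 lattice points, so counting each shared vertex once the boundary has gcd(26,12) + gcd(3,14) + gcd(33,8) + gcd(14,26) + gcd(8,25) + gcd(9,11) + gcd(31,52) = 2+1+1+2+1+1+1 = 9.
By Pick's theorem A = I + B/2 − 1, so I = 1521.5 − 9/2 + 1 = 1518.

1518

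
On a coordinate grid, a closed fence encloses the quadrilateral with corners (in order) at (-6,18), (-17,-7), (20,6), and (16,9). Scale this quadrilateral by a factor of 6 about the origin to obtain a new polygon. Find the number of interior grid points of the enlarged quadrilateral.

Using the shoelace formula, 2A = |[(-6)·(-7) − (-17)·18] + [(-17)·6 − 20·(-7)] + [20·9 − 16·6] + [16·18 − (-6)·9]| = 812, so the area is 406.
The number of boundary lattice points is Σ gcd(|Δx|,|Δy|) = gcd(11,25) + gcd(37,13) + gcd(4,3) + gcd(22,9) = 1+1+1+1 = 4.
Scaling by 6 multiplies the area by 6² = 36 (so the new area is 14616) and multiplies the boundary lattice-point count by 6, giving 24.
By Pick's theorem, the interior count of the dilated polygon is 14616 − 24/2 + 1 = 14605.

14605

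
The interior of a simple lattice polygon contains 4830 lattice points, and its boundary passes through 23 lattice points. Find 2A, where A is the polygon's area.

9681

By Pick's theorem, A = I + B/2 − 1 = 4830 + 23/2 − 1 = 9681/2.
Hence 2A = 9681.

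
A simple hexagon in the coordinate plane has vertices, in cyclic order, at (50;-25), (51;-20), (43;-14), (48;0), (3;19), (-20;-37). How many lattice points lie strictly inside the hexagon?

By the shoelace formula, twice the signed area is |(50·(-20) − 51·(-25)) + (51·(-14) − 43·(-20)) + (43·0 − 48·(-14)) + (48·19 − 3·0) + (3·(-37) − (-20)·19) + ((-20)·(-25) − 50·(-37))| = 4624, so the area is 2312.
The number of boundary lattice points is Σ gcd(|Δx|,|Δy|) = gcd(1,5) + gcd(8,6) + gcd(5,14) + gcd(45,19) + gcd(23,56) + gcd(70,12) = 1+2+1+1+1+2 = 8.
Pick's theorem gives I = A − B/2 + 1 = 2312 − 8/2 + 1 = 2309.

2309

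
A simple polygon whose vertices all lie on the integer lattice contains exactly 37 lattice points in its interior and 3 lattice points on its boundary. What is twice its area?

Pick's theorem states A = I + B/2 − 1, so A = 37 + 3/2 − 1 = 75/2.
Hence 2A = 75.

75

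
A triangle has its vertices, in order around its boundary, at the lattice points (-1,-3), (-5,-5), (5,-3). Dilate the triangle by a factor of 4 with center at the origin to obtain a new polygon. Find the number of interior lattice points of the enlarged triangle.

77

Using the shoelace formula, 2A = |[(-1)·(-5) − (-5)·(-3)] + [(-5)·(-3) − 5·(-5)] + [5·(-3) − (-1)·(-3)]| = 12, so the area is 6.
The number of boundary lattice points is Σ gcd(|Δx|,|Δy|) = gcd(4,2) + gcd(10,2) + gcd(6,0) = 2+2+6 = 10.
Scaling by 4 multiplies the area by 4² = 16 (so the new area is 96) and multiplies the boundary lattice-point count by 4, giving 40.
By Pick's theorem, the interior count of the dilated polygon is 96 − 40/2 + 1 = 77.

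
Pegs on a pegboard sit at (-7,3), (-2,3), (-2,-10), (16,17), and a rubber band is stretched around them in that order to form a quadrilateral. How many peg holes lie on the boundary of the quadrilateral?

28

The number of boundary lattice points is Σ gcd(|Δx|,|Δy|) = gcd(5,0) + gcd(0,13) + gcd(18,27) + gcd(23,14) = 5+13+9+1 = 28.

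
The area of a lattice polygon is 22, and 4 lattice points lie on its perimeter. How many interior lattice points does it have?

21

From Pick's theorem, I = A − B/2 + 1 = 22 − 4/2 + 1 = 21.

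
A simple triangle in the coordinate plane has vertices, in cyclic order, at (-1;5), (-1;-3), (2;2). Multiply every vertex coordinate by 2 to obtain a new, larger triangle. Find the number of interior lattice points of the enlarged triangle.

Using the shoelace formula, 2A = |[(-1)·(-3) − (-1)·5] + [(-1)·2 − 2·(-3)] + [2·5 − (-1)·2]| = 24, so the area is 12.
The number of boundary lattice points is Σ gcd(|Δx|,|Δy|) = gcd(0,8) + gcd(3,5) + gcd(3,3) = 8+1+3 = 12.
Scaling by 2 multiplies the area by 2² = 4 (so the new area is 48) and multiplies the boundary lattice-point count by 2, giving 24.
By Pick's theorem, the interior count of the dilated polygon is 48 − 24/2 + 1 = 37.

37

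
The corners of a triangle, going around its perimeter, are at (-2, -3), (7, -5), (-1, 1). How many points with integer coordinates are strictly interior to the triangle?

The shoelace formula gives twice the area as |((-2)·(-5) − 7·(-3)) + (7·1 − (-1)·(-5)) + ((-1)·(-3) − (-2)·1)| = 38, so the area is 19.
The number of boundary lattice points is Σ gcd(|Δx|,|Δy|) = gcd(9,2) + gcd(8,6) + gcd(1,4) = 1+2+1 = 4.
By Pick's theorem A = I + B/2 − 1, so I = 19 − 4/2 + 1 = 18.

18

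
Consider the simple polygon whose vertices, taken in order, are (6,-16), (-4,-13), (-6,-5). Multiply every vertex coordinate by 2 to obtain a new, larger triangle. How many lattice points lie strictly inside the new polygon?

Using the shoelace formula, 2A = |(6·(-13) − (-4)·(-16)) + ((-4)·(-5) − (-6)·(-13)) + ((-6)·(-16) − 6·(-5))| = 74, so the area is 37.
Summing gcd(|Δx|,|Δy|) over the edges gives the boundary count: gcd(10,3) + gcd(2,8) + gcd(12,11) = 1+2+1 = 4.
Scaling by 2 multiplies the area by 2² = 4 (so the new area is 148) and multiplies the boundary lattice-point count by 2, giving 8.
By Pick's theorem, the interior count of the dilated polygon is 148 − 8/2 + 1 = 145.

145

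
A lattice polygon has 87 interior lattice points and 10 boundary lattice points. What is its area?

91

Pick's theorem states A = I + B/2 − 1, so A = 87 + 10/2 − 1 = 91.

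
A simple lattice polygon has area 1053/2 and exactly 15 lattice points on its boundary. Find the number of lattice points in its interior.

Pick's theorem A = I + B/2 − 1 rearranges to I = A − B/2 + 1 = 1053/2 − 15/2 + 1 = 520.

520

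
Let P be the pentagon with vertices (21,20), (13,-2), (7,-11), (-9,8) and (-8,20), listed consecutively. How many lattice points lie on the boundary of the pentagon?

36

The number of boundary lattice points is Σ gcd(|Δx|,|Δy|) = gcd(8,22) + gcd(6,9) + gcd(16,19) + gcd(1,12) + gcd(29,0) = 2+3+1+1+29 = 36.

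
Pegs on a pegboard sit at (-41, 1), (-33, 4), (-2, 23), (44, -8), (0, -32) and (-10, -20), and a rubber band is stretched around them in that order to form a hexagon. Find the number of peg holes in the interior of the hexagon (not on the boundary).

By the shoelace formula, twice the signed area is |[(-41)·4 − (-33)·1] + [(-33)·23 − (-2)·4] + [(-2)·(-8) − 44·23] + [44·(-32) − 0·(-8)] + [0·(-20) − (-10)·(-32)] + [(-10)·1 − (-41)·(-20)]| = 4436, so the area is 2218.
Along each edge there are gcd(|Δx|,|Δy|)+1 lattice points, so counting each shared vertex once the boundary has gcd(8,3) + gcd(31,19) + gcd(46,31) + gcd(44,24) + gcd(10,12) + gcd(31,21) = 1+1+1+4+2+1 = 10.
Pick's theorem gives I = A − B/2 + 1 = 2218 − 10/2 + 1 = 2214.

2214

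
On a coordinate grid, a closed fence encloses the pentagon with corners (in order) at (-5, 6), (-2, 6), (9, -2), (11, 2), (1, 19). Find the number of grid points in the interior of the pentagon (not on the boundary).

137

Using the shoelace formula, 2A = |((-5)·6 − (-2)·6) + ((-2)·(-2) − 9·6) + (9·2 − 11·(-2)) + (11·19 − 1·2) + (1·6 − (-5)·19)| = 280, so the area is 140.
The number of boundary lattice points is Σ gcd(|Δx|,|Δy|) = gcd(3,0) + gcd(11,8) + gcd(2,4) + gcd(10,17) + gcd(6,13) = 3+1+2+1+1 = 8.
By Pick's theorem A = I + B/2 − 1, so I = 140 − 8/2 + 1 = 137.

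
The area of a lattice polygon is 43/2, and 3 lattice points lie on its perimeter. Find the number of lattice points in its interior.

21

From Pick's theorem, I = A − B/2 + 1 = 43/2 − 3/2 + 1 = 21.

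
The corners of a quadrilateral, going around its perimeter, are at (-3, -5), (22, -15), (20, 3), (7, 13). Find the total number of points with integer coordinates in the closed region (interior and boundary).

By the shoelace formula, twice the signed area is |((-3)·(-15) − 22·(-5)) + (22·3 − 20·(-15)) + (20·13 − 7·3) + (7·(-5) − (-3)·13)| = 764, so the area is 382.
Summing gcd(|Δx|,|Δy|) over the edges gives the boundary count: gcd(25,10) + gcd(2,18) + gcd(13,10) + gcd(10,18) = 5+2+1+2 = 10.
Pick's theorem gives I = A − B/2 + 1 = 382 − 10/2 + 1 = 378, so the closed region contains I + B = 378 + 10 = 388 lattice points.

388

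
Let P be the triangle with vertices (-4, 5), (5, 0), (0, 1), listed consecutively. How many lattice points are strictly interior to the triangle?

Using the shoelace formula, 2A = |((-4)·0 − 5·5) + (5·1 − 0·0) + (0·5 − (-4)·1)| = 16, so the area is 8.
Along each edge there are gcd(|Δx|,|Δy|)+1 lattice points, so counting each shared vertex once the boundary has gcd(9,5) + gcd(5,1) + gcd(4,4) = 1+1+4 = 6.
By Pick's theorem A = I + B/2 − 1, so I = 8 − 6/2 + 1 = 6.

6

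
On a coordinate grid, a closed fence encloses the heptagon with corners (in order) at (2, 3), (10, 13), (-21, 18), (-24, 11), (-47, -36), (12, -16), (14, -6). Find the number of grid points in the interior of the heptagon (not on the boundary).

Using the shoelace formula, 2A = |(2·13 − 10·3) + (10·18 − (-21)·13) + ((-21)·11 − (-24)·18) + ((-24)·(-36) − (-47)·11) + ((-47)·(-16) − 12·(-36)) + (12·(-6) − 14·(-16)) + (14·3 − 2·(-6))| = 3421, so the area is 3421/2.
Summing gcd(|Δx|,|Δy|) over the edges gives the boundary count: gcd(8,10) + gcd(31,5) + gcd(3,7) + gcd(23,47) + gcd(59,20) + gcd(2,10) + gcd(12,9) = 2+1+1+1+1+2+3 = 11.
By Pick's theorem A = I + B/2 − 1, so I = 3421/2 − 11/2 + 1 = 1706.

1706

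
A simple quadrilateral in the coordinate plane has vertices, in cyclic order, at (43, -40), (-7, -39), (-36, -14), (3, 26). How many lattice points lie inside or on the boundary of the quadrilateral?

2701

Using the shoelace formula, 2A = |(43·(-39) − (-7)·(-40)) + ((-7)·(-14) − (-36)·(-39)) + ((-36)·26 − 3·(-14)) + (3·(-40) − 43·26)| = 5395, so the area is 2697.5.
Summing gcd(|Δx|,|Δy|) over the edges gives the boundary count: gcd(50,1) + gcd(29,25) + gcd(39,40) + gcd(40,66) = 1+1+1+2 = 5.
Pick's theorem gives I = A − B/2 + 1 = 2697.5 − 5/2 + 1 = 2696, so the closed region contains I + B = 2696 + 5 = 2701 lattice points.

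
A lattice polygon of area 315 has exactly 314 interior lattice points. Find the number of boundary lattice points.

4

Pick's theorem gives A = I + B/2 − 1, so B = 2(A − I + 1) = 2(315 − 314 + 1) = 4.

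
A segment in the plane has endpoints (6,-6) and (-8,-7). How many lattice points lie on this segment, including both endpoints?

2

The number of lattice points on a segment between lattice points is gcd(|Δx|,|Δy|) + 1 = gcd(14,1) + 1 = 1 + 1 = 2.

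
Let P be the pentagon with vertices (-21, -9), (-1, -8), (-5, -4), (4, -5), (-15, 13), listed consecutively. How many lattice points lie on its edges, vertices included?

Summing gcd(|Δx|,|Δy|) over the edges gives the boundary count: gcd(20,1) + gcd(4,4) + gcd(9,1) + gcd(19,18) + gcd(6,22) = 1+4+1+1+2 = 9.

9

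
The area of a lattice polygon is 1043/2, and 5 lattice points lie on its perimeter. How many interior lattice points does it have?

520

Pick's theorem A = I + B/2 − 1 rearranges to I = A − B/2 + 1 = 1043/2 − 5/2 + 1 = 520.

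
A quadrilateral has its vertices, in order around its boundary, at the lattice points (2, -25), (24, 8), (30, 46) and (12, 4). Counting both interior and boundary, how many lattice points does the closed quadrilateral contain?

The shoelace formula gives twice the area as |[2·8 − 24·(-25)] + [24·46 − 30·8] + [30·4 − 12·46] + [12·(-25) − 2·4]| = 740, so the area is 370.
The number of boundary lattice points is Σ gcd(|Δx|,|Δy|) = gcd(22,33) + gcd(6,38) + gcd(18,42) + gcd(10,29) = 11+2+6+1 = 20.
Pick's theorem gives I = A − B/2 + 1 = 370 − 20/2 + 1 = 361, so the closed region contains I + B = 361 + 20 = 381 lattice points.

381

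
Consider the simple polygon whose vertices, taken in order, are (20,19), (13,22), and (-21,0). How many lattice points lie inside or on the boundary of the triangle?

The shoelace formula gives twice the area as |(20·22 − 13·19) + (13·0 − (-21)·22) + ((-21)·19 − 20·0)| = 256, so the area is 128.
Summing gcd(|Δx|,|Δy|) over the edges gives the boundary count: gcd(7,3) + gcd(34,22) + gcd(41,19) = 1+2+1 = 4.
Pick's theorem gives I = A − B/2 + 1 = 128 − 4/2 + 1 = 127, so the closed region contains I + B = 127 + 4 = 131 lattice points.

131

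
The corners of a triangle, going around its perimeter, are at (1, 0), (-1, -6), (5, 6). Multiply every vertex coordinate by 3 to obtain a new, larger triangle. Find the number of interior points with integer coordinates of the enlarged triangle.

Using the shoelace formula, 2A = |[1·(-6) − (-1)·0] + [(-1)·6 − 5·(-6)] + [5·0 − 1·6]| = 12, so the area is 6.
The number of boundary lattice points is Σ gcd(|Δx|,|Δy|) = gcd(2,6) + gcd(6,12) + gcd(4,6) = 2+6+2 = 10.
Scaling by 3 multiplies the area by 3² = 9 (so the new area is 54) and multiplies the boundary lattice-point count by 3, giving 30.
By Pick's theorem, the interior count of the dilated polygon is 54 − 30/2 + 1 = 40.

40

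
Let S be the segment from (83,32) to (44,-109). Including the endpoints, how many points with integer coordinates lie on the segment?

4

The number of lattice points on a segment between lattice points is gcd(|Δx|,|Δy|) + 1 = gcd(39,141) + 1 = 3 + 1 = 4.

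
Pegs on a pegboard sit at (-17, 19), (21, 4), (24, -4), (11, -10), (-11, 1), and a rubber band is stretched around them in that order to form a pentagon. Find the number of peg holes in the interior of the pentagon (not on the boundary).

558

By the shoelace formula, twice the signed area is |((-17)·4 − 21·19) + (21·(-4) − 24·4) + (24·(-10) − 11·(-4)) + (11·1 − (-11)·(-10)) + ((-11)·19 − (-17)·1)| = 1134, so the area is 567.
Along each edge there are gcd(|Δx|,|Δy|)+1 lattice points, so counting each shared vertex once the boundary has gcd(38,15) + gcd(3,8) + gcd(13,6) + gcd(22,11) + gcd(6,18) = 1+1+1+11+6 = 20.
Pick's theorem gives I = A − B/2 + 1 = 567 − 20/2 + 1 = 558.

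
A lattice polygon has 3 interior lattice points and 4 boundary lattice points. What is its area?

4

Pick's theorem states A = I + B/2 − 1, so A = 3 + 4/2 − 1 = 4.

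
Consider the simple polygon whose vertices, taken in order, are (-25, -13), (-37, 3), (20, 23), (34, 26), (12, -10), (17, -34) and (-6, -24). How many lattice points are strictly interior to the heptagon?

1872

By the shoelace formula, twice the signed area is |[(-25)·3 − (-37)·(-13)] + [(-37)·23 − 20·3] + [20·26 − 34·23] + [34·(-10) − 12·26] + [12·(-34) − 17·(-10)] + [17·(-24) − (-6)·(-34)] + [(-6)·(-13) − (-25)·(-24)]| = 3753, so the area is 1876.5.
Summing gcd(|Δx|,|Δy|) over the edges gives the boundary count: gcd(12,16) + gcd(57,20) + gcd(14,3) + gcd(22,36) + gcd(5,24) + gcd(23,10) + gcd(19,11) = 4+1+1+2+1+1+1 = 11.
By Pick's theorem A = I + B/2 − 1, so I = 1876.5 − 11/2 + 1 = 1872.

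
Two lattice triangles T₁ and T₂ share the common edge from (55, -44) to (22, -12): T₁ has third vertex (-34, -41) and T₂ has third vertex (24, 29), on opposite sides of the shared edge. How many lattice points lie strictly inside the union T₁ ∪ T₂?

The union is the simple quadrilateral with vertices (55, -44), (-34, -41), (22, -12), (24, 29) in order.
The shoelace formula gives twice the area as |[55·(-41) − (-34)·(-44)] + [(-34)·(-12) − 22·(-41)] + [22·29 − 24·(-12)] + [24·(-44) − 55·29]| = 4166, so the area is 2083.
The number of boundary lattice points is Σ gcd(|Δx|,|Δy|) = gcd(89,3) + gcd(56,29) + gcd(2,41) + gcd(31,73) = 1+1+1+1 = 4.
By Pick's theorem I = A − B/2 + 1 = 2083 − 4/2 + 1 = 2082.

2082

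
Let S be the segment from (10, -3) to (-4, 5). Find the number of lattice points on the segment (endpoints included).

3

The number of lattice points on a segment between lattice points is gcd(|Δx|,|Δy|) + 1 = gcd(14,8) + 1 = 2 + 1 = 3.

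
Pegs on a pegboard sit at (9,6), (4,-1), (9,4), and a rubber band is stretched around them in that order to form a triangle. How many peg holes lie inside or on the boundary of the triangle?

Using the shoelace formula, 2A = |[9·(-1) − 4·6] + [4·4 − 9·(-1)] + [9·6 − 9·4]| = 10, so the area is 5.
Summing gcd(|Δx|,|Δy|) over the edges gives the boundary count: gcd(5,7) + gcd(5,5) + gcd(0,2) = 1+5+2 = 8.
Pick's theorem gives I = A − B/2 + 1 = 5 − 8/2 + 1 = 2, so the closed region contains I + B = 2 + 8 = 10 lattice points.

10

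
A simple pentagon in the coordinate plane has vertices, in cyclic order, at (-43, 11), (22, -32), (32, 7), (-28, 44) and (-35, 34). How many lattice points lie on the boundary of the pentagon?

Along each edge there are gcd(|Δx|,|Δy|)+1 lattice points, so counting each shared vertex once the boundary has gcd(65,43) + gcd(10,39) + gcd(60,37) + gcd(7,10) + gcd(8,23) = 1+1+1+1+1 = 5.

5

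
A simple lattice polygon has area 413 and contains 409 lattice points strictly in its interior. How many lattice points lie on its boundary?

10

Pick's theorem gives A = I + B/2 − 1, so B = 2(A − I + 1) = 2(413 − 409 + 1) = 10.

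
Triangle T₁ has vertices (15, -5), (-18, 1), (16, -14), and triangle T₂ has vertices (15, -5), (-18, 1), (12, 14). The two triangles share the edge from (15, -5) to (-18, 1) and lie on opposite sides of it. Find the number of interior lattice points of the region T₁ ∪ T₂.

The union is the simple quadrilateral with vertices (15, -5), (16, -14), (-18, 1), (12, 14) in order.
By the shoelace formula, twice the signed area is |[15·(-14) − 16·(-5)] + [16·1 − (-18)·(-14)] + [(-18)·14 − 12·1] + [12·(-5) − 15·14]| = 900, so the area is 450.
The number of boundary lattice points is Σ gcd(|Δx|,|Δy|) = gcd(1,9) + gcd(34,15) + gcd(30,13) + gcd(3,19) = 1+1+1+1 = 4.
By Pick's theorem I = A − B/2 + 1 = 450 − 4/2 + 1 = 449.

449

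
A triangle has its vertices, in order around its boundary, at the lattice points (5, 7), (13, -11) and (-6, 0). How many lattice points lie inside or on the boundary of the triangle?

130

The shoelace formula gives twice the area as |(5·(-11) − 13·7) + (13·0 − (-6)·(-11)) + ((-6)·7 − 5·0)| = 254, so the area is 127.
The number of boundary lattice points is Σ gcd(|Δx|,|Δy|) = gcd(8,18) + gcd(19,11) + gcd(11,7) = 2+1+1 = 4.
Pick's theorem gives I = A − B/2 + 1 = 127 − 4/2 + 1 = 126, so the closed region contains I + B = 126 + 4 = 130 lattice points.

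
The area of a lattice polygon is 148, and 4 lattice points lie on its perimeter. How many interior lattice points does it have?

147

Pick's theorem A = I + B/2 − 1 rearranges to I = A − B/2 + 1 = 148 − 4/2 + 1 = 147.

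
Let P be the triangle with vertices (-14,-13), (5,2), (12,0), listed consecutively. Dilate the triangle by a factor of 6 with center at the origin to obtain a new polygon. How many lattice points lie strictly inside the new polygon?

2530

By the shoelace formula, twice the signed area is |((-14)·2 − 5·(-13)) + (5·0 − 12·2) + (12·(-13) − (-14)·0)| = 143, so the area is 143/2.
The number of boundary lattice points is Σ gcd(|Δx|,|Δy|) = gcd(19,15) + gcd(7,2) + gcd(26,13) = 1+1+13 = 15.
Scaling by 6 multiplies the area by 6² = 36 (so the new area is 2574) and multiplies the boundary lattice-point count by 6, giving 90.
By Pick's theorem, the interior count of the dilated polygon is 2574 − 90/2 + 1 = 2530.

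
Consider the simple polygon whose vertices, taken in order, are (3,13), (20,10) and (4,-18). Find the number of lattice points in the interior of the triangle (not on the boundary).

260

Using the shoelace formula, 2A = |(3·10 − 20·13) + (20·(-18) − 4·10) + (4·13 − 3·(-18))| = 524, so the area is 262.
Along each edge there are gcd(|Δx|,|Δy|)+1 lattice points, so counting each shared vertex once the boundary has gcd(17,3) + gcd(16,28) + gcd(1,31) = 1+4+1 = 6.
Pick's theorem gives I = A − B/2 + 1 = 262 − 6/2 + 1 = 260.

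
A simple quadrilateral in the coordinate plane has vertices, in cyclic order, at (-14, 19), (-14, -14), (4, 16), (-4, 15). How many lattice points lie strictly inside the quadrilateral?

By the shoelace formula, twice the signed area is |((-14)·(-14) − (-14)·19) + ((-14)·16 − 4·(-14)) + (4·15 − (-4)·16) + ((-4)·19 − (-14)·15)| = 552, so the area is 276.
The number of boundary lattice points is Σ gcd(|Δx|,|Δy|) = gcd(0,33) + gcd(18,30) + gcd(8,1) + gcd(10,4) = 33+6+1+2 = 42.
By Pick's theorem A = I + B/2 − 1, so I = 276 − 42/2 + 1 = 256.

256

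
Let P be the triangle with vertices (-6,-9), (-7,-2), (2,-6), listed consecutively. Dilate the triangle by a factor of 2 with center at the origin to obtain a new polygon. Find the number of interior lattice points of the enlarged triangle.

116

The shoelace formula gives twice the area as |((-6)·(-2) − (-7)·(-9)) + ((-7)·(-6) − 2·(-2)) + (2·(-9) − (-6)·(-6))| = 59, so the area is 59/2.
The number of boundary lattice points is Σ gcd(|Δx|,|Δy|) = gcd(1,7) + gcd(9,4) + gcd(8,3) = 1+1+1 = 3.
Scaling by 2 multiplies the area by 2² = 4 (so the new area is 118) and multiplies the boundary lattice-point count by 2, giving 6.
By Pick's theorem, the interior count of the dilated polygon is 118 − 6/2 + 1 = 116.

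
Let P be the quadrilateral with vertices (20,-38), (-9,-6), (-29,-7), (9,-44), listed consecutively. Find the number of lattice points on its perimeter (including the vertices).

4

The number of boundary lattice points is Σ gcd(|Δx|,|Δy|) = gcd(29,32) + gcd(20,1) + gcd(38,37) + gcd(11,6) = 1+1+1+1 = 4.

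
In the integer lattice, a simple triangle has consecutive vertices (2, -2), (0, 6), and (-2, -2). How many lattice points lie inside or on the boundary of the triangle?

Using the shoelace formula, 2A = |(2·6 − 0·(-2)) + (0·(-2) − (-2)·6) + ((-2)·(-2) − 2·(-2))| = 32, so the area is 16.
Along each edge there are gcd(|Δx|,|Δy|)+1 lattice points, so counting each shared vertex once the boundary has gcd(2,8) + gcd(2,8) + gcd(4,0) = 2+2+4 = 8.
Pick's theorem gives I = A − B/2 + 1 = 16 − 8/2 + 1 = 13, so the closed region contains I + B = 13 + 8 = 21 lattice points.

21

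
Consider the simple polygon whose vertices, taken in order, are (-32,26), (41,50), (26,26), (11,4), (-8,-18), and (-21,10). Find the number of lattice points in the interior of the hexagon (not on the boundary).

By the shoelace formula, twice the signed area is |[(-32)·50 − 41·26] + [41·26 − 26·50] + [26·4 − 11·26] + [11·(-18) − (-8)·4] + [(-8)·10 − (-21)·(-18)] + [(-21)·26 − (-32)·10]| = 3932, so the area is 1966.
Summing gcd(|Δx|,|Δy|) over the edges gives the boundary count: gcd(73,24) + gcd(15,24) + gcd(15,22) + gcd(19,22) + gcd(13,28) + gcd(11,16) = 1+3+1+1+1+1 = 8.
By Pick's theorem A = I + B/2 − 1, so I = 1966 − 8/2 + 1 = 1963.

1963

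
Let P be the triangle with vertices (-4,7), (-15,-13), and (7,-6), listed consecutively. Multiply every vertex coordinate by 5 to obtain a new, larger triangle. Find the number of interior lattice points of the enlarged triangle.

4531

By the shoelace formula, twice the signed area is |((-4)·(-13) − (-15)·7) + ((-15)·(-6) − 7·(-13)) + (7·7 − (-4)·(-6))| = 363, so the area is 363/2.
The number of boundary lattice points is Σ gcd(|Δx|,|Δy|) = gcd(11,20) + gcd(22,7) + gcd(11,13) = 1+1+1 = 3.
Scaling by 5 multiplies the area by 5² = 25 (so the new area is 9075/2) and multiplies the boundary lattice-point count by 5, giving 15.
By Pick's theorem, the interior count of the dilated polygon is 9075/2 − 15/2 + 1 = 4531.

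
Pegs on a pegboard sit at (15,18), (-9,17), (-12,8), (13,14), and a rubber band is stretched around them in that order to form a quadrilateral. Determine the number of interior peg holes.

Using the shoelace formula, 2A = |[15·17 − (-9)·18] + [(-9)·8 − (-12)·17] + [(-12)·14 − 13·8] + [13·18 − 15·14]| = 301, so the area is 150.5.
Summing gcd(|Δx|,|Δy|) over the edges gives the boundary count: gcd(24,1) + gcd(3,9) + gcd(25,6) + gcd(2,4) = 1+3+1+2 = 7.
Pick's theorem gives I = A − B/2 + 1 = 150.5 − 7/2 + 1 = 148.

148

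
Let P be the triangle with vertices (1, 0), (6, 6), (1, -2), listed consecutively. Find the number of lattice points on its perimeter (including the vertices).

4

Summing gcd(|Δx|,|Δy|) over the edges gives the boundary count: gcd(5,6) + gcd(5,8) + gcd(0,2) = 1+1+2 = 4.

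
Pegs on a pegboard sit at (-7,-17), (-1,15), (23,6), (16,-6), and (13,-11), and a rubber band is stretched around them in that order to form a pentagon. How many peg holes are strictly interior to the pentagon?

548

Using the shoelace formula, 2A = |((-7)·15 − (-1)·(-17)) + ((-1)·6 − 23·15) + (23·(-6) − 16·6) + (16·(-11) − 13·(-6)) + (13·(-17) − (-7)·(-11))| = 1103, so the area is 1103/2.
Along each edge there are gcd(|Δx|,|Δy|)+1 lattice points, so counting each shared vertex once the boundary has gcd(6,32) + gcd(24,9) + gcd(7,12) + gcd(3,5) + gcd(20,6) = 2+3+1+1+2 = 9.
Pick's theorem gives I = A − B/2 + 1 = 1103/2 − 9/2 + 1 = 548.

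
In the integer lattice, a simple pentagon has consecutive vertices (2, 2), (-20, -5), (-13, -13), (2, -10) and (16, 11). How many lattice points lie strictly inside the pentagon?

281

By the shoelace formula, twice the signed area is |[2·(-5) − (-20)·2] + [(-20)·(-13) − (-13)·(-5)] + [(-13)·(-10) − 2·(-13)] + [2·11 − 16·(-10)] + [16·2 − 2·11]| = 573, so the area is 573/2.
Along each edge there are gcd(|Δx|,|Δy|)+1 lattice points, so counting each shared vertex once the boundary has gcd(22,7) + gcd(7,8) + gcd(15,3) + gcd(14,21) + gcd(14,9) = 1+1+3+7+1 = 13.
By Pick's theorem A = I + B/2 − 1, so I = 573/2 − 13/2 + 1 = 281.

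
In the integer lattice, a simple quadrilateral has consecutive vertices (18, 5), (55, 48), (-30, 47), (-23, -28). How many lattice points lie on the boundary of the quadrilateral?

4

Summing gcd(|Δx|,|Δy|) over the edges gives the boundary count: gcd(37,43) + gcd(85,1) + gcd(7,75) + gcd(41,33) = 1+1+1+1 = 4.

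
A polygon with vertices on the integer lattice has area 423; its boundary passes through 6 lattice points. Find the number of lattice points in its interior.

Pick's theorem A = I + B/2 − 1 rearranges to I = A − B/2 + 1 = 423 − 6/2 + 1 = 421.

421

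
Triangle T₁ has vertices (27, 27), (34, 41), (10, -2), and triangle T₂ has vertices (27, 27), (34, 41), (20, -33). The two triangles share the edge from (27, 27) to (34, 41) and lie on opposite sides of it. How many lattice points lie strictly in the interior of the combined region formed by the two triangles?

The union is the simple quadrilateral with vertices (27, 27), (10, -2), (34, 41), (20, -33) in order.
By the shoelace formula, twice the signed area is |[27·(-2) − 10·27] + [10·41 − 34·(-2)] + [34·(-33) − 20·41] + [20·27 − 27·(-33)]| = 357, so the area is 178.5.
The number of boundary lattice points is Σ gcd(|Δx|,|Δy|) = gcd(17,29) + gcd(24,43) + gcd(14,74) + gcd(7,60) = 1+1+2+1 = 5.
By Pick's theorem I = A − B/2 + 1 = 178.5 − 5/2 + 1 = 177.

177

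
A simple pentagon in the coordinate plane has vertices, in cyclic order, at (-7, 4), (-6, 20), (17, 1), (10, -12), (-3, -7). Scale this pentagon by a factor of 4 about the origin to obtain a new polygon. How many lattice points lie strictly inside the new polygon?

The shoelace formula gives twice the area as |[(-7)·20 − (-6)·4] + [(-6)·1 − 17·20] + [17·(-12) − 10·1] + [10·(-7) − (-3)·(-12)] + [(-3)·4 − (-7)·(-7)]| = 843, so the area is 843/2.
Along each edge there are gcd(|Δx|,|Δy|)+1 lattice points, so counting each shared vertex once the boundary has gcd(1,16) + gcd(23,19) + gcd(7,13) + gcd(13,5) + gcd(4,11) = 1+1+1+1+1 = 5.
Scaling by 4 multiplies the area by 4² = 16 (so the new area is 6744) and multiplies the boundary lattice-point count by 4, giving 20.
By Pick's theorem, the interior count of the dilated polygon is 6744 − 20/2 + 1 = 6735.

6735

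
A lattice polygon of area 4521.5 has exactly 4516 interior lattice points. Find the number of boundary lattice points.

Pick's theorem gives A = I + B/2 − 1, so B = 2(A − I + 1) = 2(4521.5 − 4516 + 1) = 13.

13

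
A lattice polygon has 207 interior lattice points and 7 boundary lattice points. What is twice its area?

By Pick's theorem, A = I + B/2 − 1 = 207 + 7/2 − 1 = 419/2.
Hence 2A = 419.

419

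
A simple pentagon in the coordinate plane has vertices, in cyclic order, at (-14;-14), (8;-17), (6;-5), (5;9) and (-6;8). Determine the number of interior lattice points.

The shoelace formula gives twice the area as |((-14)·(-17) − 8·(-14)) + (8·(-5) − 6·(-17)) + (6·9 − 5·(-5)) + (5·8 − (-6)·9) + ((-6)·(-14) − (-14)·8)| = 781, so the area is 390.5.
Along each edge there are gcd(|Δx|,|Δy|)+1 lattice points, so counting each shared vertex once the boundary has gcd(22,3) + gcd(2,12) + gcd(1,14) + gcd(11,1) + gcd(8,22) = 1+2+1+1+2 = 7.
By Pick's theorem A = I + B/2 − 1, so I = 390.5 − 7/2 + 1 = 388.

388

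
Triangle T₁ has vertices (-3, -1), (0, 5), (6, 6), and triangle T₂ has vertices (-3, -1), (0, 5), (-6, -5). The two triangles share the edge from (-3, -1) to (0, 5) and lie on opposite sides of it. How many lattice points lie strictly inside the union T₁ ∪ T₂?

The union is the simple quadrilateral with vertices (-3, -1), (6, 6), (0, 5), (-6, -5) in order.
By the shoelace formula, twice the signed area is |[(-3)·6 − 6·(-1)] + [6·5 − 0·6] + [0·(-5) − (-6)·5] + [(-6)·(-1) − (-3)·(-5)]| = 39, so the area is 39/2.
The number of boundary lattice points is Σ gcd(|Δx|,|Δy|) = gcd(9,7) + gcd(6,1) + gcd(6,10) + gcd(3,4) = 1+1+2+1 = 5.
By Pick's theorem I = A − B/2 + 1 = 39/2 − 5/2 + 1 = 18.

18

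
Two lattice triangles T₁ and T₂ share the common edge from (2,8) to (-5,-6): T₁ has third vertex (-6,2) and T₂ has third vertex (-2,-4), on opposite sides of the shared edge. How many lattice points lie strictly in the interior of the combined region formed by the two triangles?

The union is the simple quadrilateral with vertices (2,8), (-6,2), (-5,-6), (-2,-4) in order.
By the shoelace formula, twice the signed area is |[2·2 − (-6)·8] + [(-6)·(-6) − (-5)·2] + [(-5)·(-4) − (-2)·(-6)] + [(-2)·8 − 2·(-4)]| = 98, so the area is 49.
Summing gcd(|Δx|,|Δy|) over the edges gives the boundary count: gcd(8,6) + gcd(1,8) + gcd(3,2) + gcd(4,12) = 2+1+1+4 = 8.
By Pick's theorem I = A − B/2 + 1 = 49 − 8/2 + 1 = 46.

46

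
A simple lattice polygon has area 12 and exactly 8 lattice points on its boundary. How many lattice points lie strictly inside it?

From Pick's theorem, I = A − B/2 + 1 = 12 − 8/2 + 1 = 9.

9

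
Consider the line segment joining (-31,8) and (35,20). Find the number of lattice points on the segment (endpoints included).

The number of lattice points on a segment between lattice points is gcd(|Δx|,|Δy|) + 1 = gcd(66,12) + 1 = 6 + 1 = 7.

7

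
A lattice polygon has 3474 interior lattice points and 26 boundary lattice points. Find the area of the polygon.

3486

By Pick's theorem, A = I + B/2 − 1 = 3474 + 26/2 − 1 = 3486.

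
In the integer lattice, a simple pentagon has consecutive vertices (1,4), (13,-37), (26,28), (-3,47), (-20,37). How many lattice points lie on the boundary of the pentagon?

Along each edge there are gcd(|Δx|,|Δy|)+1 lattice points, so counting each shared vertex once the boundary has gcd(12,41) + gcd(13,65) + gcd(29,19) + gcd(17,10) + gcd(21,33) = 1+13+1+1+3 = 19.

19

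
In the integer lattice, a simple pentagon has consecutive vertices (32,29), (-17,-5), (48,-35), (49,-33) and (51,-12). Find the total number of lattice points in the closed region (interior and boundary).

2134

The shoelace formula gives twice the area as |[32·(-5) − (-17)·29] + [(-17)·(-35) − 48·(-5)] + [48·(-33) − 49·(-35)] + [49·(-12) − 51·(-33)] + [51·29 − 32·(-12)]| = 4257, so the area is 2128.5.
Summing gcd(|Δx|,|Δy|) over the edges gives the boundary count: gcd(49,34) + gcd(65,30) + gcd(1,2) + gcd(2,21) + gcd(19,41) = 1+5+1+1+1 = 9.
Pick's theorem gives I = A − B/2 + 1 = 2128.5 − 9/2 + 1 = 2125, so the closed region contains I + B = 2125 + 9 = 2134 lattice points.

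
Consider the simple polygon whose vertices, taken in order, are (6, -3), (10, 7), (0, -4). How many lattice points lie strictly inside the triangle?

27

The shoelace formula gives twice the area as |(6·7 − 10·(-3)) + (10·(-4) − 0·7) + (0·(-3) − 6·(-4))| = 56, so the area is 28.
The number of boundary lattice points is Σ gcd(|Δx|,|Δy|) = gcd(4,10) + gcd(10,11) + gcd(6,1) = 2+1+1 = 4.
Pick's theorem gives I = A − B/2 + 1 = 28 − 4/2 + 1 = 27.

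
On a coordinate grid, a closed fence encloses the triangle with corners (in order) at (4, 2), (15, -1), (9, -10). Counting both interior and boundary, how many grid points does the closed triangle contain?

The shoelace formula gives twice the area as |(4·(-1) − 15·2) + (15·(-10) − 9·(-1)) + (9·2 − 4·(-10))| = 117, so the area is 117/2.
The number of boundary lattice points is Σ gcd(|Δx|,|Δy|) = gcd(11,3) + gcd(6,9) + gcd(5,12) = 1+3+1 = 5.
Pick's theorem gives I = A − B/2 + 1 = 117/2 − 5/2 + 1 = 57, so the closed region contains I + B = 57 + 5 = 62 lattice points.

62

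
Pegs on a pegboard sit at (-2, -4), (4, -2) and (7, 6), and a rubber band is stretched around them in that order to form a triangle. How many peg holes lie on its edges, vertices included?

4

Along each edge there are gcd(|Δx|,|Δy|)+1 lattice points, so counting each shared vertex once the boundary has gcd(6,2) + gcd(3,8) + gcd(9,10) = 2+1+1 = 4.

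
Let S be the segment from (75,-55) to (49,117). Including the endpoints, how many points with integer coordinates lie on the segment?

3

The number of lattice points on a segment between lattice points is gcd(|Δx|,|Δy|) + 1 = gcd(26,172) + 1 = 2 + 1 = 3.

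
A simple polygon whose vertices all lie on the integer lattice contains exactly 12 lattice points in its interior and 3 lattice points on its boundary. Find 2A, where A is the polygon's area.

Pick's theorem states A = I + B/2 − 1, so A = 12 + 3/2 − 1 = 25/2.
Hence 2A = 25.

25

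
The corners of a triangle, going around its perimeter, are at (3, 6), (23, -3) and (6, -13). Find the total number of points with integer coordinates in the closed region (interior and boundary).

Using the shoelace formula, 2A = |[3·(-3) − 23·6] + [23·(-13) − 6·(-3)] + [6·6 − 3·(-13)]| = 353, so the area is 353/2.
Along each edge there are gcd(|Δx|,|Δy|)+1 lattice points, so counting each shared vertex once the boundary has gcd(20,9) + gcd(17,10) + gcd(3,19) = 1+1+1 = 3.
Pick's theorem gives I = A − B/2 + 1 = 353/2 − 3/2 + 1 = 176, so the closed region contains I + B = 176 + 3 = 179 lattice points.

179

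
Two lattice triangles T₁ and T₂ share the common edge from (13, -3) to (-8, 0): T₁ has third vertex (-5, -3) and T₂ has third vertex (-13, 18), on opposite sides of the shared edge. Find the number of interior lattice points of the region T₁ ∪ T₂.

The union is the simple quadrilateral with vertices (13, -3), (-5, -3), (-8, 0), (-13, 18) in order.
By the shoelace formula, twice the signed area is |(13·(-3) − (-5)·(-3)) + ((-5)·0 − (-8)·(-3)) + ((-8)·18 − (-13)·0) + ((-13)·(-3) − 13·18)| = 417, so the area is 417/2.
Along each edge there are gcd(|Δx|,|Δy|)+1 lattice points, so counting each shared vertex once the boundary has gcd(18,0) + gcd(3,3) + gcd(5,18) + gcd(26,21) = 18+3+1+1 = 23.
By Pick's theorem I = A − B/2 + 1 = 417/2 − 23/2 + 1 = 198.

198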